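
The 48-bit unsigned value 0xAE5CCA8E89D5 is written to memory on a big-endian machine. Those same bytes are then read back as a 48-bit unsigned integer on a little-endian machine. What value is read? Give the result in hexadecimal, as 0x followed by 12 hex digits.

0xD5898ECA5CAE

Stored big-endian, the bytes at ascending addresses are AE 5C CA 8E 89 D5.
Read back as little-endian, the first byte is least significant, giving 0xD5898ECA5CAE.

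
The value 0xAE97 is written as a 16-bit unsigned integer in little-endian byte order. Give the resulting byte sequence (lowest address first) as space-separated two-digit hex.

97 AE

Split into bytes (most-significant first): AE 97.
Little-endian stores the least-significant byte at the lowest address.
So at ascending addresses the bytes are 97 AE.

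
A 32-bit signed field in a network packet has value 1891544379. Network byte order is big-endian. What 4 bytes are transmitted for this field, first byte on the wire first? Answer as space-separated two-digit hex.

1891544379 in hexadecimal, padded to 32 bits, is 0x70BEAD3B.
Split into bytes (most-significant first): 70 BE AD 3B.
In big-endian order the high byte comes first in memory.
So the memory order matches the most-significant-first order: 70 BE AD 3B.

70 BE AD 3B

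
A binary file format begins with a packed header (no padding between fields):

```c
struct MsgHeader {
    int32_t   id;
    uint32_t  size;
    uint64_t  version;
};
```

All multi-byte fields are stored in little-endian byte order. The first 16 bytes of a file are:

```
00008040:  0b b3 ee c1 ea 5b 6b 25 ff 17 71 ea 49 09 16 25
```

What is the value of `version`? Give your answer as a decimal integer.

`version` follows `id` (4 B), `size` (4 B), so it starts at offset 4 + 4 = 8 and occupies 8 bytes.
Bytes at offsets 8..15: FF 17 71 EA 49 09 16 25.
Little-endian: lowest address holds the least-significant byte.
Reassemble most-significant byte first: 25 16 09 49 EA 71 17 FF → 0x25160949EA7117FF.
0x25160949EA7117FF = 2672333641961510911.

2672333641961510911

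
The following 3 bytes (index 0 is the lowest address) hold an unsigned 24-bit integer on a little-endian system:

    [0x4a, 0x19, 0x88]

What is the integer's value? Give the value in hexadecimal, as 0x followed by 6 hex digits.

In little-endian order the low byte comes first in memory.
Reassemble most-significant byte first: 88 19 4A → 0x88194A.

0x88194A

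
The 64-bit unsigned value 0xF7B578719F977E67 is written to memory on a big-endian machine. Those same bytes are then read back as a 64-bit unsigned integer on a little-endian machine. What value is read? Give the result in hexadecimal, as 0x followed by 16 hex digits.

Stored big-endian, the bytes at ascending addresses are F7 B5 78 71 9F 97 7E 67.
Read back as little-endian, the first byte is least significant, giving 0x677E979F7178B5F7.

0x677E979F7178B5F7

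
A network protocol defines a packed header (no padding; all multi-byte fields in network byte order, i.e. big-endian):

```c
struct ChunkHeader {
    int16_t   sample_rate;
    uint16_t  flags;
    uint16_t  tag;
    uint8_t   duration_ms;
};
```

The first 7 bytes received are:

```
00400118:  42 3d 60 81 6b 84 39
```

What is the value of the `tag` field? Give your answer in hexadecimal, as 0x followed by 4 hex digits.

0x6B84

`tag` follows `sample_rate` (2 B), `flags` (2 B), so it starts at offset 2 + 2 = 4 and occupies 2 bytes.
Bytes at offsets 4..5: 6B 84.
In big-endian order the high byte comes first in memory.
The bytes are already most-significant first: 0x6B84.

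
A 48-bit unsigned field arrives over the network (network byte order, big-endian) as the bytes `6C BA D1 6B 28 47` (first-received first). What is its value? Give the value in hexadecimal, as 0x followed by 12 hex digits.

0x6CBAD16B2847

Big-endian: lowest address holds the most-significant byte.
The bytes are already most-significant first: 0x6CBAD16B2847.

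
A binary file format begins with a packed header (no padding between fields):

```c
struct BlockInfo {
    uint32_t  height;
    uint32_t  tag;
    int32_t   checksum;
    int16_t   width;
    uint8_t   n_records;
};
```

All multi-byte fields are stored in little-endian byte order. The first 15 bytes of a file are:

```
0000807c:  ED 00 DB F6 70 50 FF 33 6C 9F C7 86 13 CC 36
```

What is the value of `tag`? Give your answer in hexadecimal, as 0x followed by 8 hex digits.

0x33FF5070

`tag` follows `height` (4 bytes), so it starts at byte offset 4 and occupies 4 bytes.
Bytes at offsets 4..7: 70 50 FF 33.
Little-endian stores the least-significant byte at the lowest address.
Reassemble most-significant byte first: 33 FF 50 70 → 0x33FF5070.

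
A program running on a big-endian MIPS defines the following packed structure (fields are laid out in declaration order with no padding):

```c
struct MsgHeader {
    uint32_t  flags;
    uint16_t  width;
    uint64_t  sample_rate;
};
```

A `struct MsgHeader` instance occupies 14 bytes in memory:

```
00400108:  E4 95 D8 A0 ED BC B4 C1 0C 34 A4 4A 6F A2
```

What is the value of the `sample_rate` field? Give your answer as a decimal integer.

`sample_rate` follows `flags` (4 B), `width` (2 B), so it starts at offset 4 + 2 = 6 and occupies 8 bytes.
Bytes at offsets 6..13: B4 C1 0C 34 A4 4A 6F A2.
Big-endian stores the most-significant byte at the lowest address.
The bytes are already most-significant first: 0xB4C10C34A44A6FA2.
0xB4C10C34A44A6FA2 = 13024705017566359458.

13024705017566359458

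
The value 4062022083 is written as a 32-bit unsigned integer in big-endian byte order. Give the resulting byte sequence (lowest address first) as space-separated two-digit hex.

F2 1D 89 C3

4062022083 in hexadecimal, padded to 32 bits, is 0xF21D89C3.
Split into bytes (most-significant first): F2 1D 89 C3.
In big-endian order the high byte comes first in memory.
So the memory order matches the most-significant-first order: F2 1D 89 C3.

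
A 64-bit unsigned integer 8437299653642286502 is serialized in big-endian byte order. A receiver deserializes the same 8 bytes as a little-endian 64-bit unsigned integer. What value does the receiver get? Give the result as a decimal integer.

12030767232243930997

8437299653642286502 in 64-bit hexadecimal is 0x75174F550EDFF5A6.
Stored big-endian, the bytes at ascending addresses are 75 17 4F 55 0E DF F5 A6.
Read back as little-endian, the first byte is least significant, giving 0xA6F5DF0E554F1775.
0xA6F5DF0E554F1775 = 12030767232243930997.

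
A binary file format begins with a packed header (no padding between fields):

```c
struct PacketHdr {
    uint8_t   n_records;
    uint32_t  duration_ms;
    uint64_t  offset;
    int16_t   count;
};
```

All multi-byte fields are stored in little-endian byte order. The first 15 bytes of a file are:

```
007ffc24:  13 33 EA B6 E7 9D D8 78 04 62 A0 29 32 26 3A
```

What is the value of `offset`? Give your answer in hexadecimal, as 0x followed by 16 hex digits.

0x3229A0620478D89D

`offset` follows `n_records` (1 B), `duration_ms` (4 B), so it starts at offset 1 + 4 = 5 and occupies 8 bytes.
Bytes at offsets 5..12: 9D D8 78 04 62 A0 29 32.
In little-endian order the low byte comes first in memory.
Reassemble most-significant byte first: 32 29 A0 62 04 78 D8 9D → 0x3229A0620478D89D.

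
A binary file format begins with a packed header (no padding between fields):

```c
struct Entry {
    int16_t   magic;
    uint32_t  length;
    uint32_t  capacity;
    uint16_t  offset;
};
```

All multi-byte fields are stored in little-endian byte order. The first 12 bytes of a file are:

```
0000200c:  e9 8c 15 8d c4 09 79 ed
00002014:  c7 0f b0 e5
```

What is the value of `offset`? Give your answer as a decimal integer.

58800

`offset` follows `magic` (2 B), `length` (4 B), `capacity` (4 B), so it starts at offset 2 + 4 + 4 = 10 and occupies 2 bytes.
Bytes at offsets 10..11: B0 E5.
In little-endian order the low byte comes first in memory.
Reassemble most-significant byte first: E5 B0 → 0xE5B0.
0xE5B0 = 58800.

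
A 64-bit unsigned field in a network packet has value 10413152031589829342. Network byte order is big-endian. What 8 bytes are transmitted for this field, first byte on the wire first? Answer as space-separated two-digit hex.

10413152031589829342 in hexadecimal, padded to 64 bits, is 0x9082F299FB0C8ADE.
Split into bytes (most-significant first): 90 82 F2 99 FB 0C 8A DE.
In big-endian order the high byte comes first in memory.
So the memory order matches the most-significant-first order: 90 82 F2 99 FB 0C 8A DE.

90 82 F2 99 FB 0C 8A DE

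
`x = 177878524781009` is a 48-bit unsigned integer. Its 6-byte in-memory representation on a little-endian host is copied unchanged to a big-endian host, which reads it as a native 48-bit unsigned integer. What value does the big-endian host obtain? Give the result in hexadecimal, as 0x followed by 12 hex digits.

177878524781009 in 48-bit hexadecimal is 0xA1C7924861D1.
Stored little-endian, the bytes at ascending addresses are D1 61 48 92 C7 A1.
Read back as big-endian, the last byte is least significant, giving 0xD1614892C7A1.

0xD1614892C7A1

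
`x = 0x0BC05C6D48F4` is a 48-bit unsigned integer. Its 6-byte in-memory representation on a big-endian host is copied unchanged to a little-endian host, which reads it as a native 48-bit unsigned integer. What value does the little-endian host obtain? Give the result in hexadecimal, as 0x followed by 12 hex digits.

0xF4486D5CC00B

Stored big-endian, the bytes at ascending addresses are 0B C0 5C 6D 48 F4.
Read back as little-endian, the first byte is least significant, giving 0xF4486D5CC00B.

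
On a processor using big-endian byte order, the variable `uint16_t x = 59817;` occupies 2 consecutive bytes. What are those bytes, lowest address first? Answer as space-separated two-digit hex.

59817 in hexadecimal, padded to 16 bits, is 0xE9A9.
Split into bytes (most-significant first): E9 A9.
In big-endian order the high byte comes first in memory.
So the memory order matches the most-significant-first order: E9 A9.

E9 A9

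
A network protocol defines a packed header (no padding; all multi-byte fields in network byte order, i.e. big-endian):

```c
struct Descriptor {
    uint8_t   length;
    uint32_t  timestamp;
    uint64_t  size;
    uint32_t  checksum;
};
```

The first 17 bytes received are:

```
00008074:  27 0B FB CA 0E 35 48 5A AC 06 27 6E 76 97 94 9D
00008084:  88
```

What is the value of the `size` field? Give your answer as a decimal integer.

3839418377217470070

`size` follows `length` (1 B), `timestamp` (4 B), so it starts at offset 1 + 4 = 5 and occupies 8 bytes.
Bytes at offsets 5..12: 35 48 5A AC 06 27 6E 76.
Big-endian: lowest address holds the most-significant byte.
The bytes are already most-significant first: 0x35485AAC06276E76.
0x35485AAC06276E76 = 3839418377217470070.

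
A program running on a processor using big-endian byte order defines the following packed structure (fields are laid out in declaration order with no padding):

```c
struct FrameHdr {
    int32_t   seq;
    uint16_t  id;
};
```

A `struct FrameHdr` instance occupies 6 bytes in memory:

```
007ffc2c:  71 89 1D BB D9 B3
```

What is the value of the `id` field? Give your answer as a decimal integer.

55731

`id` follows `seq` (4 bytes), so it starts at byte offset 4 and occupies 2 bytes.
Bytes at offsets 4..5: D9 B3.
In big-endian order the high byte comes first in memory.
The bytes are already most-significant first: 0xD9B3.
0xD9B3 = 55731.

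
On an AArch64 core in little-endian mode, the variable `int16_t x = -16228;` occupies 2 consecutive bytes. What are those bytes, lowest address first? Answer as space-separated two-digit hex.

Two's complement of -16228 in 16 bits: 16228 = 0x3F64; invert → 0xC09B; add 1 → 0xC09C.
Split into bytes (most-significant first): C0 9C.
Little-endian stores the least-significant byte at the lowest address.
So at ascending addresses the bytes are 9C C0.

9C C0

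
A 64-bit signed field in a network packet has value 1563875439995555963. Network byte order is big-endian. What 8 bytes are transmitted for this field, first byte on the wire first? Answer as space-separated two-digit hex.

15 B4 00 6D 49 E4 90 7B

1563875439995555963 in hexadecimal, padded to 64 bits, is 0x15B4006D49E4907B.
Split into bytes (most-significant first): 15 B4 00 6D 49 E4 90 7B.
In big-endian order the high byte comes first in memory.
So the memory order matches the most-significant-first order: 15 B4 00 6D 49 E4 90 7B.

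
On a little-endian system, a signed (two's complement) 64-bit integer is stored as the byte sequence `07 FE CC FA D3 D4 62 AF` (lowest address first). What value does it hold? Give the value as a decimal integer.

Little-endian: lowest address holds the least-significant byte.
Reassemble most-significant byte first: AF 62 D4 D3 FA CC FE 07 → 0xAF62D4D3FACCFE07.
Top bit is set, so as a signed 64-bit value this is 0xAF62D4D3FACCFE07 − 2^64 = -5808846562443592185.

-5808846562443592185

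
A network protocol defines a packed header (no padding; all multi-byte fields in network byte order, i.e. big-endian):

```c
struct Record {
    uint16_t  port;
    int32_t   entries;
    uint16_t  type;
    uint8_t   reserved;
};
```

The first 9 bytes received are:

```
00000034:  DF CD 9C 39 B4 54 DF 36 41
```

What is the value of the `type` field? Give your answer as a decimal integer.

`type` follows `port` (2 B), `entries` (4 B), so it starts at offset 2 + 4 = 6 and occupies 2 bytes.
Bytes at offsets 6..7: DF 36.
Big-endian: lowest address holds the most-significant byte.
The bytes are already most-significant first: 0xDF36.
0xDF36 = 57142.

57142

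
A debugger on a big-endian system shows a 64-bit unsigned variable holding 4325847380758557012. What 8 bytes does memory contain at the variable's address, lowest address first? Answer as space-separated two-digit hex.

4325847380758557012 in hexadecimal, padded to 64 bits, is 0x3C087F4602AAF154.
Split into bytes (most-significant first): 3C 08 7F 46 02 AA F1 54.
Big-endian stores the most-significant byte at the lowest address.
So the memory order matches the most-significant-first order: 3C 08 7F 46 02 AA F1 54.

3C 08 7F 46 02 AA F1 54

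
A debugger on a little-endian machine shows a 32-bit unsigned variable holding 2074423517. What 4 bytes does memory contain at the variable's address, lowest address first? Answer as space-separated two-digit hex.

2074423517 in hexadecimal, padded to 32 bits, is 0x7BA530DD.
Split into bytes (most-significant first): 7B A5 30 DD.
Little-endian: lowest address holds the least-significant byte.
So at ascending addresses the bytes are DD 30 A5 7B.

DD 30 A5 7B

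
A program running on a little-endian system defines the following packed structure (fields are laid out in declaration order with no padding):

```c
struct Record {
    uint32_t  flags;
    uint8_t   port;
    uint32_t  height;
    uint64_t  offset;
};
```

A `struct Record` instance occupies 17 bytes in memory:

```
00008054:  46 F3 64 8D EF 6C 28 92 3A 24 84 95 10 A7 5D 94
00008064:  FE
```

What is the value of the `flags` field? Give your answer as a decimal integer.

`flags` is the first field, at byte offset 0, occupying 4 bytes.
Bytes at offsets 0..3: 46 F3 64 8D.
Little-endian: lowest address holds the least-significant byte.
Reassemble most-significant byte first: 8D 64 F3 46 → 0x8D64F346.
0x8D64F346 = 2372203334.

2372203334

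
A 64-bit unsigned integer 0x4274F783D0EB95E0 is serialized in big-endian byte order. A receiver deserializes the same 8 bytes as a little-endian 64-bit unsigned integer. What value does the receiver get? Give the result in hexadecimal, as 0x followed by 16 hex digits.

0xE095EBD083F77442

Stored big-endian, the bytes at ascending addresses are 42 74 F7 83 D0 EB 95 E0.
Read back as little-endian, the first byte is least significant, giving 0xE095EBD083F77442.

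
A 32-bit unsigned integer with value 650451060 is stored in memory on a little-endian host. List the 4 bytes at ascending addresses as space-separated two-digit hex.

650451060 in hexadecimal, padded to 32 bits, is 0x26C51874.
Split into bytes (most-significant first): 26 C5 18 74.
Little-endian stores the least-significant byte at the lowest address.
So at ascending addresses the bytes are 74 18 C5 26.

74 18 C5 26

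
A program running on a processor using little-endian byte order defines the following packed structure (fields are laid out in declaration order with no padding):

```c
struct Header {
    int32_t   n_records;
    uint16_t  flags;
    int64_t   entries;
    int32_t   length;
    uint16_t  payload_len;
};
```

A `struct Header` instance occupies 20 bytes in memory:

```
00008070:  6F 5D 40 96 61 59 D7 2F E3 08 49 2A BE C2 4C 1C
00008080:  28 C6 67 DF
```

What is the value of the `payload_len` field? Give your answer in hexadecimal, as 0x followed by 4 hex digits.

0xDF67

`payload_len` follows `n_records` (4 B), `flags` (2 B), `entries` (8 B), `length` (4 B), so it starts at offset 4 + 2 + 8 + 4 = 18 and occupies 2 bytes.
Bytes at offsets 18..19: 67 DF.
Little-endian: lowest address holds the least-significant byte.
Reassemble most-significant byte first: DF 67 → 0xDF67.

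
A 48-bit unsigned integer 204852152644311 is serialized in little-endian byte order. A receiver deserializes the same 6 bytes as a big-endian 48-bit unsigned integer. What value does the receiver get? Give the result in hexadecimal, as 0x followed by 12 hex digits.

204852152644311 in 48-bit hexadecimal is 0xBA4FDBCA32D7.
Stored little-endian, the bytes at ascending addresses are D7 32 CA DB 4F BA.
Read back as big-endian, the last byte is least significant, giving 0xD732CADB4FBA.

0xD732CADB4FBA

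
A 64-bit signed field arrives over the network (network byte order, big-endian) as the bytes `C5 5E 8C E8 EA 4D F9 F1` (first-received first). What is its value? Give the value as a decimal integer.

Big-endian: lowest address holds the most-significant byte.
The bytes are already most-significant first: 0xC55E8CE8EA4DF9F1.
Top bit is set, so as a signed 64-bit value this is 0xC55E8CE8EA4DF9F1 − 2^64 = -4224784468435666447.

-4224784468435666447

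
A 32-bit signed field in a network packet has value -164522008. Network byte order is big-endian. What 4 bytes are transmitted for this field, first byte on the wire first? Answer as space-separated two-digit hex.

Two's complement of -164522008 in 32 bits: 164522008 = 0x09CE6818; invert → 0xF63197E7; add 1 → 0xF63197E8.
Split into bytes (most-significant first): F6 31 97 E8.
Big-endian: lowest address holds the most-significant byte.
So the memory order matches the most-significant-first order: F6 31 97 E8.

F6 31 97 E8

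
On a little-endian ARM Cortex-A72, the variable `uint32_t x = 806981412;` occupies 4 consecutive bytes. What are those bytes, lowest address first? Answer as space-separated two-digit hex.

24 8F 19 30

806981412 in hexadecimal, padded to 32 bits, is 0x30198F24.
Split into bytes (most-significant first): 30 19 8F 24.
Little-endian: lowest address holds the least-significant byte.
So at ascending addresses the bytes are 24 8F 19 30.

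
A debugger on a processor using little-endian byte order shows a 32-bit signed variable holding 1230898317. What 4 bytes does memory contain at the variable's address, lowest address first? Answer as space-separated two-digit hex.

8D 04 5E 49

1230898317 in hexadecimal, padded to 32 bits, is 0x495E048D.
Split into bytes (most-significant first): 49 5E 04 8D.
Little-endian stores the least-significant byte at the lowest address.
So at ascending addresses the bytes are 8D 04 5E 49.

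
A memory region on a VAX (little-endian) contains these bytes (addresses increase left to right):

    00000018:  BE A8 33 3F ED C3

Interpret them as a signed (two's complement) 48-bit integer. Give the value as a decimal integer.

-66051241695042

Little-endian: lowest address holds the least-significant byte.
Reassemble most-significant byte first: C3 ED 3F 33 A8 BE → 0xC3ED3F33A8BE.
Top bit is set, so as a signed 48-bit value this is 0xC3ED3F33A8BE − 2^48 = -66051241695042.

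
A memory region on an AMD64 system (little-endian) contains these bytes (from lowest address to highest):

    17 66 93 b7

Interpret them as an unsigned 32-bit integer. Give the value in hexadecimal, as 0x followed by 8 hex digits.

Little-endian: lowest address holds the least-significant byte.
Reassemble most-significant byte first: B7 93 66 17 → 0xB7936617.

0xB7936617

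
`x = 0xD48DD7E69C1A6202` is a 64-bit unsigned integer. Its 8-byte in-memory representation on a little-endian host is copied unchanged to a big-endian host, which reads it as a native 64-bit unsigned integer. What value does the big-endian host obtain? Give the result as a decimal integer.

171728996983606740

Stored little-endian, the bytes at ascending addresses are 02 62 1A 9C E6 D7 8D D4.
Read back as big-endian, the last byte is least significant, giving 0x02621A9CE6D78DD4.
0x02621A9CE6D78DD4 = 171728996983606740.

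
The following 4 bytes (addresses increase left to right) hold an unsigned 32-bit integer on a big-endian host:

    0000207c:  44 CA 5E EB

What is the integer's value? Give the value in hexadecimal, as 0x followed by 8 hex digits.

0x44CA5EEB

In big-endian order the high byte comes first in memory.
The bytes are already most-significant first: 0x44CA5EEB.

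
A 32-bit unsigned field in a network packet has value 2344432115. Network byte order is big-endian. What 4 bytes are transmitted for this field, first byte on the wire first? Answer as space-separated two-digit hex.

2344432115 in hexadecimal, padded to 32 bits, is 0x8BBD31F3.
Split into bytes (most-significant first): 8B BD 31 F3.
Big-endian stores the most-significant byte at the lowest address.
So the memory order matches the most-significant-first order: 8B BD 31 F3.

8B BD 31 F3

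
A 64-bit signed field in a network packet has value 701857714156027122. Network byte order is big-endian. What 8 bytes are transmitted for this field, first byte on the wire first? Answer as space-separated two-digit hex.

701857714156027122 in hexadecimal, padded to 64 bits, is 0x09BD7FDF57233CF2.
Split into bytes (most-significant first): 09 BD 7F DF 57 23 3C F2.
In big-endian order the high byte comes first in memory.
So the memory order matches the most-significant-first order: 09 BD 7F DF 57 23 3C F2.

09 BD 7F DF 57 23 3C F2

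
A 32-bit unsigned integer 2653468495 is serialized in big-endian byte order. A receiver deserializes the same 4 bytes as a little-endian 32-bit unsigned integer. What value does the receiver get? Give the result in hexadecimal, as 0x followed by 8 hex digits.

0x4FB7289E

2653468495 in 32-bit hexadecimal is 0x9E28B74F.
Stored big-endian, the bytes at ascending addresses are 9E 28 B7 4F.
Read back as little-endian, the first byte is least significant, giving 0x4FB7289E.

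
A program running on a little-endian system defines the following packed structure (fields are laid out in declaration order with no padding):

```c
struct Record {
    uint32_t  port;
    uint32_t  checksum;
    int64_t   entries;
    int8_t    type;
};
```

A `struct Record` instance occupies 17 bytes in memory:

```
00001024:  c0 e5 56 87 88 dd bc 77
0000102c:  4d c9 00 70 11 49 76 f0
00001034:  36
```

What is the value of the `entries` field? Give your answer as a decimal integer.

`entries` follows `port` (4 B), `checksum` (4 B), so it starts at offset 4 + 4 = 8 and occupies 8 bytes.
Bytes at offsets 8..15: 4D C9 00 70 11 49 76 F0.
In little-endian order the low byte comes first in memory.
Reassemble most-significant byte first: F0 76 49 11 70 00 C9 4D → 0xF07649117000C94D.
Top bit is set, so as a signed 64-bit value this is 0xF07649117000C94D − 2^64 = -1119627118112618163.

-1119627118112618163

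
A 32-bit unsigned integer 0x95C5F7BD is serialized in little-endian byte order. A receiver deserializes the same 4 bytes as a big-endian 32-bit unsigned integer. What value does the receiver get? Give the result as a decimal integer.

Stored little-endian, the bytes at ascending addresses are BD F7 C5 95.
Read back as big-endian, the last byte is least significant, giving 0xBDF7C595.
0xBDF7C595 = 3187131797.

3187131797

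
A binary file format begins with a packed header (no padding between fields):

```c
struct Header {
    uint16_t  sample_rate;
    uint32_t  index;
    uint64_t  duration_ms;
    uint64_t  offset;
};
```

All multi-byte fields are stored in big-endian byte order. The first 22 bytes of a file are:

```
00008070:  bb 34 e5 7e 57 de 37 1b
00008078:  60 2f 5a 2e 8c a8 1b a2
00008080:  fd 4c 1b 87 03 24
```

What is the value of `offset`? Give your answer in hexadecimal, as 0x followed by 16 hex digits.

`offset` follows `sample_rate` (2 B), `index` (4 B), `duration_ms` (8 B), so it starts at offset 2 + 4 + 8 = 14 and occupies 8 bytes.
Bytes at offsets 14..21: 1B A2 FD 4C 1B 87 03 24.
Big-endian stores the most-significant byte at the lowest address.
The bytes are already most-significant first: 0x1BA2FD4C1B870324.

0x1BA2FD4C1B870324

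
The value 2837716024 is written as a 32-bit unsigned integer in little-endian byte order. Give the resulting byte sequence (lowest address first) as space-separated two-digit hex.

2837716024 in hexadecimal, padded to 32 bits, is 0xA9241C38.
Split into bytes (most-significant first): A9 24 1C 38.
Little-endian: lowest address holds the least-significant byte.
So at ascending addresses the bytes are 38 1C 24 A9.

38 1C 24 A9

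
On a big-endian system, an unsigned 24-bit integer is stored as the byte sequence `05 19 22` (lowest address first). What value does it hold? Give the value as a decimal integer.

Big-endian stores the most-significant byte at the lowest address.
The bytes are already most-significant first: 0x051922.
0x051922 = 334114.

334114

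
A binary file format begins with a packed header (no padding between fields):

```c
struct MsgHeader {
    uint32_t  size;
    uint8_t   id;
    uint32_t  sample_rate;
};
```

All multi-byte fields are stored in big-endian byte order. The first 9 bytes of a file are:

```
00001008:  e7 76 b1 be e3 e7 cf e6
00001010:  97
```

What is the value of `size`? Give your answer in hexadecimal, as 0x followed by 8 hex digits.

`size` is the first field, at byte offset 0, occupying 4 bytes.
Bytes at offsets 0..3: E7 76 B1 BE.
In big-endian order the high byte comes first in memory.
The bytes are already most-significant first: 0xE776B1BE.

0xE776B1BE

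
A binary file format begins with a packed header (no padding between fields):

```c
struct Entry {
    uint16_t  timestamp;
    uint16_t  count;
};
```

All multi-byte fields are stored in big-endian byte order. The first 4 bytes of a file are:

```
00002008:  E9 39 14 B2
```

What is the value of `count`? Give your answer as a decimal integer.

5298

`count` follows `timestamp` (2 bytes), so it starts at byte offset 2 and occupies 2 bytes.
Bytes at offsets 2..3: 14 B2.
In big-endian order the high byte comes first in memory.
The bytes are already most-significant first: 0x14B2.
0x14B2 = 5298.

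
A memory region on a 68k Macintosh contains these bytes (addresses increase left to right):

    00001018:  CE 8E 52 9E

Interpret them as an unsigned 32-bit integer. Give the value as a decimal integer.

3465433758

Big-endian: lowest address holds the most-significant byte.
The bytes are already most-significant first: 0xCE8E529E.
0xCE8E529E = 3465433758.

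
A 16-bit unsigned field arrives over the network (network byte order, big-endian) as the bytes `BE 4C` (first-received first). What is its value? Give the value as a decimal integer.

48716

Big-endian stores the most-significant byte at the lowest address.
The bytes are already most-significant first: 0xBE4C.
0xBE4C = 48716.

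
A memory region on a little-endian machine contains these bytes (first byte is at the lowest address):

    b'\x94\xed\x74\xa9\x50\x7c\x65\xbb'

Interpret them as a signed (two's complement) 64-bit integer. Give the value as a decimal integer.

-4943408330087010924

Little-endian: lowest address holds the least-significant byte.
Reassemble most-significant byte first: BB 65 7C 50 A9 74 ED 94 → 0xBB657C50A974ED94.
Top bit is set, so as a signed 64-bit value this is 0xBB657C50A974ED94 − 2^64 = -4943408330087010924.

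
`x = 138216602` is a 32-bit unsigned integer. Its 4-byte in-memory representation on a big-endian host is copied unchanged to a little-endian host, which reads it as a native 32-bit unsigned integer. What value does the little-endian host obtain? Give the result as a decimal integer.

2583969032

138216602 in 32-bit hexadecimal is 0x083D049A.
Stored big-endian, the bytes at ascending addresses are 08 3D 04 9A.
Read back as little-endian, the first byte is least significant, giving 0x9A043D08.
0x9A043D08 = 2583969032.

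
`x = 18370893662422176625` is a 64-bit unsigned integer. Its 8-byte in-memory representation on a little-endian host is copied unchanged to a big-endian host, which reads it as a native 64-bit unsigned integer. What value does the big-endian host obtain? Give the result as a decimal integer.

8147898943540753150

18370893662422176625 in 64-bit hexadecimal is 0xFEF28673EB261371.
Stored little-endian, the bytes at ascending addresses are 71 13 26 EB 73 86 F2 FE.
Read back as big-endian, the last byte is least significant, giving 0x711326EB7386F2FE.
0x711326EB7386F2FE = 8147898943540753150.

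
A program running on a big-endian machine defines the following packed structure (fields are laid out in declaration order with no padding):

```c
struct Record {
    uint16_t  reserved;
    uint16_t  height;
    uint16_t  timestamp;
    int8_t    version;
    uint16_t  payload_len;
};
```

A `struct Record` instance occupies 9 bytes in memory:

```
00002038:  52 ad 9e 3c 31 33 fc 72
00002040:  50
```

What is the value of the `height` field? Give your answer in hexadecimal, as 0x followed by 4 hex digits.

0x9E3C

`height` follows `reserved` (2 bytes), so it starts at byte offset 2 and occupies 2 bytes.
Bytes at offsets 2..3: 9E 3C.
Big-endian: lowest address holds the most-significant byte.
The bytes are already most-significant first: 0x9E3C.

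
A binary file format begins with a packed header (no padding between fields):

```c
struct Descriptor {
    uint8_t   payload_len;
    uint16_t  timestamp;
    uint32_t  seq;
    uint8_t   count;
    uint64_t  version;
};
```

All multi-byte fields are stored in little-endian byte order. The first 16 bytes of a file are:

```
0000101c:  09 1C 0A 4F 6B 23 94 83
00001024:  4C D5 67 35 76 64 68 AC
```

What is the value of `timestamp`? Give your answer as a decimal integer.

2588

`timestamp` follows `payload_len` (1 byte), so it starts at byte offset 1 and occupies 2 bytes.
Bytes at offsets 1..2: 1C 0A.
In little-endian order the low byte comes first in memory.
Reassemble most-significant byte first: 0A 1C → 0x0A1C.
0x0A1C = 2588.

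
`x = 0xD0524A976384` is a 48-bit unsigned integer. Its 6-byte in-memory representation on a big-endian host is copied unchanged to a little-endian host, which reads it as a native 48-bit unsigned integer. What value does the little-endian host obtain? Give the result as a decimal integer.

Stored big-endian, the bytes at ascending addresses are D0 52 4A 97 63 84.
Read back as little-endian, the first byte is least significant, giving 0x8463974A52D0.
0x8463974A52D0 = 145563274859216.

145563274859216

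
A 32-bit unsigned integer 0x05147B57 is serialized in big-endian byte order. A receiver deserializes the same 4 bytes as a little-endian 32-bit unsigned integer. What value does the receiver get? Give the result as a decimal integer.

1467683845

Stored big-endian, the bytes at ascending addresses are 05 14 7B 57.
Read back as little-endian, the first byte is least significant, giving 0x577B1405.
0x577B1405 = 1467683845.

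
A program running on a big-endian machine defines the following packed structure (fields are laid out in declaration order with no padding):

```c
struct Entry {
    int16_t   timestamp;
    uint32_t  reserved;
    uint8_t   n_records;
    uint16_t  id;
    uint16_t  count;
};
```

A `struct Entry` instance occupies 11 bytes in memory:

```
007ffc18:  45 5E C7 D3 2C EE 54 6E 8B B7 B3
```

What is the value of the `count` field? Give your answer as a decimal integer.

`count` follows `timestamp` (2 B), `reserved` (4 B), `n_records` (1 B), `id` (2 B), so it starts at offset 2 + 4 + 1 + 2 = 9 and occupies 2 bytes.
Bytes at offsets 9..10: B7 B3.
Big-endian: lowest address holds the most-significant byte.
The bytes are already most-significant first: 0xB7B3.
0xB7B3 = 47027.

47027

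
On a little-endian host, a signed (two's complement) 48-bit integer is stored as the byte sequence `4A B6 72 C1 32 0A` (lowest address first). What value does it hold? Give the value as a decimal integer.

11213110163018

Little-endian: lowest address holds the least-significant byte.
Reassemble most-significant byte first: 0A 32 C1 72 B6 4A → 0x0A32C172B64A.
0x0A32C172B64A = 11213110163018.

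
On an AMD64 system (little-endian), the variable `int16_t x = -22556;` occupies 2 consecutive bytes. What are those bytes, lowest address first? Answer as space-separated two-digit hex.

Two's complement of -22556 in 16 bits: 22556 = 0x581C; invert → 0xA7E3; add 1 → 0xA7E4.
Split into bytes (most-significant first): A7 E4.
In little-endian order the low byte comes first in memory.
So at ascending addresses the bytes are E4 A7.

E4 A7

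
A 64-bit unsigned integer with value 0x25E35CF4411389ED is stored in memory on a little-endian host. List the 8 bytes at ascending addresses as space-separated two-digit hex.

ED 89 13 41 F4 5C E3 25

Split into bytes (most-significant first): 25 E3 5C F4 41 13 89 ED.
In little-endian order the low byte comes first in memory.
So at ascending addresses the bytes are ED 89 13 41 F4 5C E3 25.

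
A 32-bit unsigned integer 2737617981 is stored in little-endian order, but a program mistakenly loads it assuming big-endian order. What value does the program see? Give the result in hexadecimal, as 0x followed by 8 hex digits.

2737617981 in 32-bit hexadecimal is 0xA32CBC3D.
Stored little-endian, the bytes at ascending addresses are 3D BC 2C A3.
Read back as big-endian, the last byte is least significant, giving 0x3DBC2CA3.

0x3DBC2CA3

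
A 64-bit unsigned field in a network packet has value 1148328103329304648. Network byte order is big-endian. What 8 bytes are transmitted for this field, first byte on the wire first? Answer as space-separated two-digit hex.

1148328103329304648 in hexadecimal, padded to 64 bits, is 0x0FEFAE536C8A9048.
Split into bytes (most-significant first): 0F EF AE 53 6C 8A 90 48.
In big-endian order the high byte comes first in memory.
So the memory order matches the most-significant-first order: 0F EF AE 53 6C 8A 90 48.

0F EF AE 53 6C 8A 90 48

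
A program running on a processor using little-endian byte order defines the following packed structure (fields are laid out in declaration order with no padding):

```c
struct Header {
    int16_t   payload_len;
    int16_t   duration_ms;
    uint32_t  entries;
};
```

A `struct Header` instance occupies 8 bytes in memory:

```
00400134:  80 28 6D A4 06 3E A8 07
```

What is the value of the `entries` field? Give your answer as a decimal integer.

`entries` follows `payload_len` (2 B), `duration_ms` (2 B), so it starts at offset 2 + 2 = 4 and occupies 4 bytes.
Bytes at offsets 4..7: 06 3E A8 07.
In little-endian order the low byte comes first in memory.
Reassemble most-significant byte first: 07 A8 3E 06 → 0x07A83E06.
0x07A83E06 = 128466438.

128466438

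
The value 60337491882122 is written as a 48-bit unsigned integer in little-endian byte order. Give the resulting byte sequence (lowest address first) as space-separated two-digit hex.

8A 30 C5 6A E0 36

60337491882122 in hexadecimal, padded to 48 bits, is 0x36E06AC5308A.
Split into bytes (most-significant first): 36 E0 6A C5 30 8A.
Little-endian stores the least-significant byte at the lowest address.
So at ascending addresses the bytes are 8A 30 C5 6A E0 36.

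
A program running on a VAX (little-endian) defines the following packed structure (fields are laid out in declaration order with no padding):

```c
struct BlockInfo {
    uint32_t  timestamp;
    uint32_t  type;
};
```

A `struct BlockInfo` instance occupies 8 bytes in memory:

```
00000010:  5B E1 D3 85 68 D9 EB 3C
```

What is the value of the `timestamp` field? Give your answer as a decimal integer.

2245255515

`timestamp` is the first field, at byte offset 0, occupying 4 bytes.
Bytes at offsets 0..3: 5B E1 D3 85.
Little-endian: lowest address holds the least-significant byte.
Reassemble most-significant byte first: 85 D3 E1 5B → 0x85D3E15B.
0x85D3E15B = 2245255515.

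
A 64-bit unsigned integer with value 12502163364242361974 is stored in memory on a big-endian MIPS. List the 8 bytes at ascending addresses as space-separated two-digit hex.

AD 80 9B 57 29 91 8E 76

12502163364242361974 in hexadecimal, padded to 64 bits, is 0xAD809B5729918E76.
Split into bytes (most-significant first): AD 80 9B 57 29 91 8E 76.
In big-endian order the high byte comes first in memory.
So the memory order matches the most-significant-first order: AD 80 9B 57 29 91 8E 76.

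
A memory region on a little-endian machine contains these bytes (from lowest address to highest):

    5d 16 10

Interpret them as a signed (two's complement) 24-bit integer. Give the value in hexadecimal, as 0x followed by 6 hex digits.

0x10165D

Little-endian stores the least-significant byte at the lowest address.
Reassemble most-significant byte first: 10 16 5D → 0x10165D.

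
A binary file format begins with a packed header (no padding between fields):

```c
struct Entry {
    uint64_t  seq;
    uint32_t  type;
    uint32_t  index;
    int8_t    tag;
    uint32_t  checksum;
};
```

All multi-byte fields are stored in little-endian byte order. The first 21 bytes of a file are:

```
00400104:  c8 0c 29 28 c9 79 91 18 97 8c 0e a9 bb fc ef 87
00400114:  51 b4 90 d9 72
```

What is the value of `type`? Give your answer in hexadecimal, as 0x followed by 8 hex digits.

0xA90E8C97

`type` follows `seq` (8 bytes), so it starts at byte offset 8 and occupies 4 bytes.
Bytes at offsets 8..11: 97 8C 0E A9.
Little-endian stores the least-significant byte at the lowest address.
Reassemble most-significant byte first: A9 0E 8C 97 → 0xA90E8C97.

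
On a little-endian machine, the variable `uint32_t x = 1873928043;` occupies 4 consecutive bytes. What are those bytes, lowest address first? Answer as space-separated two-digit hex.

1873928043 in hexadecimal, padded to 32 bits, is 0x6FB1DF6B.
Split into bytes (most-significant first): 6F B1 DF 6B.
In little-endian order the low byte comes first in memory.
So at ascending addresses the bytes are 6B DF B1 6F.

6B DF B1 6F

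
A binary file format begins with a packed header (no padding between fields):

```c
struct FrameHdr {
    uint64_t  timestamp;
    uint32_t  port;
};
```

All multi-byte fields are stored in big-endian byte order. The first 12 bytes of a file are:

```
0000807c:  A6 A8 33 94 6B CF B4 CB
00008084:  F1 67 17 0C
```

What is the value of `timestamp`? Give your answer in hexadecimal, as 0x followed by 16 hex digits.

`timestamp` is the first field, at byte offset 0, occupying 8 bytes.
Bytes at offsets 0..7: A6 A8 33 94 6B CF B4 CB.
Big-endian: lowest address holds the most-significant byte.
The bytes are already most-significant first: 0xA6A833946BCFB4CB.

0xA6A833946BCFB4CB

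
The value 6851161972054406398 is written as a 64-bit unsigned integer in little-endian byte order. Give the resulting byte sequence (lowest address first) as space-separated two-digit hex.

6851161972054406398 in hexadecimal, padded to 64 bits, is 0x5F143783BAF7B4FE.
Split into bytes (most-significant first): 5F 14 37 83 BA F7 B4 FE.
Little-endian: lowest address holds the least-significant byte.
So at ascending addresses the bytes are FE B4 F7 BA 83 37 14 5F.

FE B4 F7 BA 83 37 14 5F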